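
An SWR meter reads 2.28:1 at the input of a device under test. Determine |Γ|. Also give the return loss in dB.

|Γ| ≈ 0.39; return loss ≈ 8.17 dB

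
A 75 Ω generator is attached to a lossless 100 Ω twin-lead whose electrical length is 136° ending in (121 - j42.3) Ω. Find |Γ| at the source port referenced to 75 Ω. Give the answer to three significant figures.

tan(βl) = -0.966
Z_in = Z_0·(Z_L + jZ_0·tanβl)/(Z_0 + jZ_L·tanβl) = 136 + j34.5 Ω
Γ_s = (Z_in − Z_s)/(Z_in + Z_s) = (61.3 + j34.5)/(211 + j34.5), |Γ_s| = 0.329

|Γ| ≈ 0.329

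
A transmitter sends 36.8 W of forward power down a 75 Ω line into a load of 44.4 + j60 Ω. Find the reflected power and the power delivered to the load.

|Γ| = |(-30.6 + j60)/(119.4 + j60)| = 0.504
|Γ|² = 0.254
P_refl = |Γ|²·P_inc = 9.35 W, P_del = (1 − |Γ|²)·P_inc = 27.5 W

P_reflected ≈ 9.35 W; P_delivered ≈ 27.5 W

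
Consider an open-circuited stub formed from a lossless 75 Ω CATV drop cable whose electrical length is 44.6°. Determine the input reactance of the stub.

tan(βl) = 0.986
For an open-circuited stub, Z_in = −jZ_0·cot(βl) = −jZ_0/tan(βl)

X_in ≈ -76.1 Ω (capacitive)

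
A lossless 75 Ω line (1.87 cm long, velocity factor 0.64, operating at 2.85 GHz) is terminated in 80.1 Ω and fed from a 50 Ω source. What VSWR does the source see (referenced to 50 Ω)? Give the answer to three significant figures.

VSWR ≈ 1.41

λ = v/f = 0.64·c / 2.85 GHz = 0.0674 m
βl = 2π·l/λ = 2π × 0.278 = 99.9°
tan(βl) = -5.71
Z_in = Z_0·(Z_L + jZ_0·tanβl)/(Z_0 + jZ_L·tanβl) = 70.5 + j1.58 Ω
Γ_s = (Z_in − Z_s)/(Z_in + Z_s) = (20.5 + j1.58)/(120 + j1.58), |Γ_s| = 0.17
VSWR = (1 + |Γ_s|)/(1 − |Γ_s|)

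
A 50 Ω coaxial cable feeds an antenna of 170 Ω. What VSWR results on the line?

VSWR ≈ 3.4

For a purely resistive load, VSWR = R_L/Z_0 or Z_0/R_L (whichever > 1) = 170/50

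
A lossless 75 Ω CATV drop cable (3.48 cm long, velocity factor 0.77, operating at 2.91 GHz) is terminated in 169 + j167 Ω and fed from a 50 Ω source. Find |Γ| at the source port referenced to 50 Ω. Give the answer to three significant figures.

λ = v/f = 0.77·c / 2.91 GHz = 0.0794 m
βl = 2π·l/λ = 2π × 0.438 = 158°
tan(βl) = -0.408
Z_in = Z_0·(Z_L + jZ_0·tanβl)/(Z_0 + jZ_L·tanβl) = 44 + j92.7 Ω
Γ_s = (Z_in − Z_s)/(Z_in + Z_s) = (-6.04 + j92.7)/(94 + j92.7), |Γ_s| = 0.704

|Γ| ≈ 0.704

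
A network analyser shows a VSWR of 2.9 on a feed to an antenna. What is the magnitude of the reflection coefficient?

|Γ| = (S − 1)/(S + 1) = (2.9 − 1)/(2.9 + 1) = 1.9/3.9

|Γ| ≈ 0.487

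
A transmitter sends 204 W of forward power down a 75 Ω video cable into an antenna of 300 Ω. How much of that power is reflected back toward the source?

Γ = (300 − 75)/(300 + 75) = 0.6
|Γ|² = 0.36
P_refl = |Γ|²·P_inc = 73.4 W, P_del = (1 − |Γ|²)·P_inc = 131 W

P_reflected ≈ 73.4 W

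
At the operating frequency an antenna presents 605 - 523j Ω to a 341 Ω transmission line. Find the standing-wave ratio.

Γ = (Z_L − Z_0)/(Z_L + Z_0) = (264 − j523)/(946 − j523)
|Γ| = 586/1080 = 0.542
VSWR = (1 + |Γ|)/(1 − |Γ|) = 1.54/0.458

VSWR ≈ 3.37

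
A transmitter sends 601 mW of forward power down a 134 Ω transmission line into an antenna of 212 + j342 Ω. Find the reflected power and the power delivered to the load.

|Γ| = |(78 + j342)/(346 + j342)| = 0.721
|Γ|² = 0.52
P_refl = |Γ|²·P_inc = 312 mW, P_del = (1 − |Γ|²)·P_inc = 289 mW

P_reflected ≈ 312 mW; P_delivered ≈ 289 mW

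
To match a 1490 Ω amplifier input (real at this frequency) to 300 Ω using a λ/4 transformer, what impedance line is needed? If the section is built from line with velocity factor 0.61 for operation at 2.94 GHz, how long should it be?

Z_qwt ≈ 669 Ω; length ≈ 1.56 cm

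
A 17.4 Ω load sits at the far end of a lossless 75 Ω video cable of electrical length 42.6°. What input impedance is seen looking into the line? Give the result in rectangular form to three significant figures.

tan(βl) = tan(42.6°) = 0.92
Z_in = Z_0·(Z_L + jZ_0·tanβl)/(Z_0 + jZ_L·tanβl)
     = 75·(17.4 + j69)/(75 + j16)

Z_in ≈ 30.7 + j62.4 Ω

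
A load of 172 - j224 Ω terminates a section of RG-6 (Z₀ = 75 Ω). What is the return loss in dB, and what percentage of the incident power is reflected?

RL ≈ 2.71 dB; 53.6% of incident power reflected

Γ = (97 − j224)/(247 − j224), |Γ| = 0.732
RL = −20·log₁₀(0.732) = 2.71 dB
P_refl/P_inc = |Γ|² = 0.536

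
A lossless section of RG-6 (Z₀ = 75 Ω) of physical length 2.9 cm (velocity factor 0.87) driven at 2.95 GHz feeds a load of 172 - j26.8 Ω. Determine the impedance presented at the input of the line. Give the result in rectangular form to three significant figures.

Z_in ≈ 41.7 + j36.7 Ω

λ = v/f = 0.87·c / 2.95 GHz = 0.0885 m
βl = 2π·l/λ = 2π × 0.328 = 118°
tan(βl) = tan(118°) = -1.88
Z_in = Z_0·(Z_L + jZ_0·tanβl)/(Z_0 + jZ_L·tanβl)
     = 75·(172 − j168)/(24.6 − j323)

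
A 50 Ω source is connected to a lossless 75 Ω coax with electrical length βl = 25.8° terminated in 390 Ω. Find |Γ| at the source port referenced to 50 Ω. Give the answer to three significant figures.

|Γ| ≈ 0.75

tan(βl) = 0.483
Z_in = Z_0·(Z_L + jZ_0·tanβl)/(Z_0 + jZ_L·tanβl) = 65.7 − j129 Ω
Γ_s = (Z_in − Z_s)/(Z_in + Z_s) = (15.7 − j129)/(116 − j129), |Γ_s| = 0.75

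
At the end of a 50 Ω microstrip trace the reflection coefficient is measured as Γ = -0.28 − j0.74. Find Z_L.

Z_L = Z_0·(1 + Γ)/(1 − Γ) = 50·(0.72 − j0.74)/(1.28 + j0.74)

Z_L ≈ 8.55 − j33.9 Ω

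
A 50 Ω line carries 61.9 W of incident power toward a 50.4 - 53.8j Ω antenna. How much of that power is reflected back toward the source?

P_reflected ≈ 13.8 W

|Γ| = |(0.4 − j53.8)/(100.4 − j53.8)| = 0.472
|Γ|² = 0.223
P_refl = |Γ|²·P_inc = 13.8 W, P_del = (1 − |Γ|²)·P_inc = 48.1 W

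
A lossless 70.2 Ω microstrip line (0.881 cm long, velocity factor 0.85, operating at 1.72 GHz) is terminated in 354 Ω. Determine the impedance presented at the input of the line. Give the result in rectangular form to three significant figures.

λ = v/f = 0.85·c / 1.72 GHz = 0.148 m
βl = 2π·l/λ = 2π × 0.0594 = 21.4°
tan(βl) = tan(21.4°) = 0.392
Z_in = Z_0·(Z_L + jZ_0·tanβl)/(Z_0 + jZ_L·tanβl)
     = 70.2·(354 + j27.5)/(70.2 + j139)

Z_in ≈ 83.3 − j137 Ω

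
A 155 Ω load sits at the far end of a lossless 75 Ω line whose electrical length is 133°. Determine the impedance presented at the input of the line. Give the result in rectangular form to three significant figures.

Z_in ≈ 56.4 + j44.5 Ω

tan(βl) = tan(133°) = -1.07
Z_in = Z_0·(Z_L + jZ_0·tanβl)/(Z_0 + jZ_L·tanβl)
     = 75·(155 − j80.4)/(75 − j166)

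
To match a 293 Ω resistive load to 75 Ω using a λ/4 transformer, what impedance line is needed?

Z_qwt ≈ 148 Ω

Z_qwt = √(Z_0·R_L) = √(75 × 293) = √21980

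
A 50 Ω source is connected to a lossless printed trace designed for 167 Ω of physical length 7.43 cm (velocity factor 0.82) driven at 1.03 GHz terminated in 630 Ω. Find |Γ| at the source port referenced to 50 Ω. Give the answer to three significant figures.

|Γ| ≈ 0.524

λ = v/f = 0.82·c / 1.03 GHz = 0.239 m
βl = 2π·l/λ = 2π × 0.311 = 112°
tan(βl) = -2.48
Z_in = Z_0·(Z_L + jZ_0·tanβl)/(Z_0 + jZ_L·tanβl) = 50.9 + j62 Ω
Γ_s = (Z_in − Z_s)/(Z_in + Z_s) = (0.906 + j62)/(101 + j62), |Γ_s| = 0.524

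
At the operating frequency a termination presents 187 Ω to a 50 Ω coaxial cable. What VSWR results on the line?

For a purely resistive load, VSWR = R_L/Z_0 or Z_0/R_L (whichever > 1) = 187/50

VSWR ≈ 3.74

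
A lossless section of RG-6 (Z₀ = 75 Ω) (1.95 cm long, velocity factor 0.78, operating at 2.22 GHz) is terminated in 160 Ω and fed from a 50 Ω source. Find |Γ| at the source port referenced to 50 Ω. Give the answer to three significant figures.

|Γ| ≈ 0.281

λ = v/f = 0.78·c / 2.22 GHz = 0.105 m
βl = 2π·l/λ = 2π × 0.185 = 66.6°
tan(βl) = 2.31
Z_in = Z_0·(Z_L + jZ_0·tanβl)/(Z_0 + jZ_L·tanβl) = 40.1 − j24.3 Ω
Γ_s = (Z_in − Z_s)/(Z_in + Z_s) = (-9.91 − j24.3)/(90.1 − j24.3), |Γ_s| = 0.281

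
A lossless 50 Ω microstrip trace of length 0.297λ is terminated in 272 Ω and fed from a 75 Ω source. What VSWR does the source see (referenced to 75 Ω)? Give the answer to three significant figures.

βl = 2π × 0.297 = 107°
tan(βl) = -3.29
Z_in = Z_0·(Z_L + jZ_0·tanβl)/(Z_0 + jZ_L·tanβl) = 10 + j14.7 Ω
Γ_s = (Z_in − Z_s)/(Z_in + Z_s) = (-65 + j14.7)/(85 + j14.7), |Γ_s| = 0.772
VSWR = (1 + |Γ_s|)/(1 − |Γ_s|)

VSWR ≈ 7.78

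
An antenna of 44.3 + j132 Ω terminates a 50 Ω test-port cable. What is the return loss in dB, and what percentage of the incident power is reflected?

RL ≈ 1.78 dB; 66.3% of incident power reflected

Γ = (-5.7 + j132)/(94.3 + j132), |Γ| = 0.814
RL = −20·log₁₀(0.814) = 1.78 dB
P_refl/P_inc = |Γ|² = 0.663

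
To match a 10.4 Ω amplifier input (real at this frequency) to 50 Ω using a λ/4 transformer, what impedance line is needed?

Z_qwt ≈ 22.8 Ω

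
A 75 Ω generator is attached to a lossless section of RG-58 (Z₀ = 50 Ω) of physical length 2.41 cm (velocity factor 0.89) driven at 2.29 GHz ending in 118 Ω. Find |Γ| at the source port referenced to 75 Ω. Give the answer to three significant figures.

λ = v/f = 0.89·c / 2.29 GHz = 0.117 m
βl = 2π·l/λ = 2π × 0.207 = 74.4°
tan(βl) = 3.58
Z_in = Z_0·(Z_L + jZ_0·tanβl)/(Z_0 + jZ_L·tanβl) = 22.5 − j11.3 Ω
Γ_s = (Z_in − Z_s)/(Z_in + Z_s) = (-52.5 − j11.3)/(97.5 − j11.3), |Γ_s| = 0.547

|Γ| ≈ 0.547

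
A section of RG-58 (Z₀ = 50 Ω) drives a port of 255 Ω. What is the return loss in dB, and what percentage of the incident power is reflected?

RL ≈ 3.45 dB; 45.2% of incident power reflected

Γ = (255 − 50)/(255 + 50) = 0.672
RL = −20·log₁₀(0.672) = 3.45 dB
P_refl/P_inc = |Γ|² = 0.452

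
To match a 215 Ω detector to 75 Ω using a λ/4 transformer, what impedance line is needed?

Z_qwt = √(Z_0·R_L) = √(75 × 215) = √16120

Z_qwt ≈ 127 Ω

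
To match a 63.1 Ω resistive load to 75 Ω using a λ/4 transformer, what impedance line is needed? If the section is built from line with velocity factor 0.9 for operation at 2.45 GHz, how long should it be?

Z_qwt = √(Z_0·R_L) = √(75 × 63.1) = √4732
λ = 0.9·c/f = 0.11 m, so l = λ/4 = 0.0276 m

Z_qwt ≈ 68.8 Ω; length ≈ 2.76 cm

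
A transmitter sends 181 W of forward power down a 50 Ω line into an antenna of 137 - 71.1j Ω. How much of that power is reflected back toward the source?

|Γ| = |(87 − j71.1)/(187 − j71.1)| = 0.562
|Γ|² = 0.315
P_refl = |Γ|²·P_inc = 57.1 W, P_del = (1 − |Γ|²)·P_inc = 124 W

P_reflected ≈ 57.1 W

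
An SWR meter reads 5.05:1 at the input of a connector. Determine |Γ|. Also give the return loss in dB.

|Γ| ≈ 0.669; return loss ≈ 3.49 dB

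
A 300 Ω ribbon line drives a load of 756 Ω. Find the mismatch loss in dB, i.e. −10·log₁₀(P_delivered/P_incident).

Γ = (756 − 300)/(756 + 300) = 0.432
|Γ|² = 0.186, so P_del/P_inc = 1 − |Γ|² = 0.814
ML = −10·log₁₀(1 − |Γ|²)

mismatch loss ≈ 0.896 dB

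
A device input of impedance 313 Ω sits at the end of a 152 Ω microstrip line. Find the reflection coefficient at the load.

Γ = (Z_L − Z_0)/(Z_L + Z_0) = (313 − 152)/(313 + 152) = 161/465

Γ = 0.346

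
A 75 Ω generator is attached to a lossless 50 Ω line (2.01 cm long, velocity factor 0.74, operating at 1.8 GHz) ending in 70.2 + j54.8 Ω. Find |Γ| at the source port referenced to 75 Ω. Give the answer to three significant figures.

λ = v/f = 0.74·c / 1.8 GHz = 0.123 m
βl = 2π·l/λ = 2π × 0.163 = 58.7°
tan(βl) = 1.64
Z_in = Z_0·(Z_L + jZ_0·tanβl)/(Z_0 + jZ_L·tanβl) = 43.6 − j45.6 Ω
Γ_s = (Z_in − Z_s)/(Z_in + Z_s) = (-31.4 − j45.6)/(119 − j45.6), |Γ_s| = 0.436

|Γ| ≈ 0.436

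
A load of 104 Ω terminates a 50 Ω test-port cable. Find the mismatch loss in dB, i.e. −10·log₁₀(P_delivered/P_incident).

mismatch loss ≈ 0.57 dB

Γ = (104 − 50)/(104 + 50) = 0.351
|Γ|² = 0.123, so P_del/P_inc = 1 − |Γ|² = 0.877
ML = −10·log₁₀(1 − |Γ|²)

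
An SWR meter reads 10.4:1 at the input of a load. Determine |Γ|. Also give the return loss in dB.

|Γ| ≈ 0.825; return loss ≈ 1.68 dB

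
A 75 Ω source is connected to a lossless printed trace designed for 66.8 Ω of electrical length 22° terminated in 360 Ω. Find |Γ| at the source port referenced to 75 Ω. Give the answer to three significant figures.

tan(βl) = 0.404
Z_in = Z_0·(Z_L + jZ_0·tanβl)/(Z_0 + jZ_L·tanβl) = 72.9 − j132 Ω
Γ_s = (Z_in − Z_s)/(Z_in + Z_s) = (-2.06 − j132)/(148 − j132), |Γ_s| = 0.665

|Γ| ≈ 0.665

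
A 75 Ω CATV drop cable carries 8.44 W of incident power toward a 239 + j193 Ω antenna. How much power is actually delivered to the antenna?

P_delivered ≈ 4.45 W

|Γ| = |(164 + j193)/(314 + j193)| = 0.687
|Γ|² = 0.472
P_refl = |Γ|²·P_inc = 3.99 W, P_del = (1 − |Γ|²)·P_inc = 4.45 W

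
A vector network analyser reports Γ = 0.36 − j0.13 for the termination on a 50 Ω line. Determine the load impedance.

Z_L = Z_0·(1 + Γ)/(1 − Γ) = 50·(1.36 − j0.13)/(0.64 + j0.13)

Z_L ≈ 100 − j30.5 Ω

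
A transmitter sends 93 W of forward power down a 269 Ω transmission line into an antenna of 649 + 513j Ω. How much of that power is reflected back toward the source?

P_reflected ≈ 34.3 W

|Γ| = |(380 + j513)/(918 + j513)| = 0.607
|Γ|² = 0.369
P_refl = |Γ|²·P_inc = 34.3 W, P_del = (1 − |Γ|²)·P_inc = 58.7 W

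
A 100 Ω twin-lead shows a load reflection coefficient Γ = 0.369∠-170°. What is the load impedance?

Z_L ≈ 46.4 − j6.88 Ω

Z_L = Z_0·(1 + Γ)/(1 − Γ) = 100·(0.637 − j0.0641)/(1.36 + j0.0641)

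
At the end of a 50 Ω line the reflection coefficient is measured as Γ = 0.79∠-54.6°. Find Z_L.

Z_L = Z_0·(1 + Γ)/(1 − Γ) = 50·(1.46 − j0.644)/(0.542 + j0.644)

Z_L ≈ 26.5 − j90.8 Ω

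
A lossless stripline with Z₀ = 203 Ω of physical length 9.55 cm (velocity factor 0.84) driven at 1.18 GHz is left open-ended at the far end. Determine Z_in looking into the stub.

Z_in ≈ +j589 Ω

λ = v/f = 0.84·c / 1.18 GHz = 0.214 m
βl = 2π·l/λ = 2π × 0.447 = 161°
tan(βl) = -0.345
For an open-ended stub, Z_in = −jZ_0·cot(βl) = −jZ_0/tan(βl)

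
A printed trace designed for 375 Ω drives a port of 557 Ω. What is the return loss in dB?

RL ≈ 14.2 dB

Γ = (557 − 375)/(557 + 375) = 0.195
RL = −20·log₁₀|Γ| = −20·log₁₀(0.195)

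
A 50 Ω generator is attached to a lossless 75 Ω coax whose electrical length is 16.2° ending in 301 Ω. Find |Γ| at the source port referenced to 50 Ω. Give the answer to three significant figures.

tan(βl) = 0.291
Z_in = Z_0·(Z_L + jZ_0·tanβl)/(Z_0 + jZ_L·tanβl) = 138 − j140 Ω
Γ_s = (Z_in − Z_s)/(Z_in + Z_s) = (88.3 − j140)/(188 − j140), |Γ_s| = 0.705

|Γ| ≈ 0.705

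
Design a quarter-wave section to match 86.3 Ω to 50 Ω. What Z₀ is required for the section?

Z_qwt = √(Z_0·R_L) = √(50 × 86.3) = √4315

Z_qwt ≈ 65.7 Ω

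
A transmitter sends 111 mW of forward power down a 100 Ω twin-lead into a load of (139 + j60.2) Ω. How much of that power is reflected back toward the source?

P_reflected ≈ 9.4 mW

|Γ| = |(39 + j60.2)/(239 + j60.2)| = 0.291
|Γ|² = 0.0847
P_refl = |Γ|²·P_inc = 9.4 mW, P_del = (1 − |Γ|²)·P_inc = 102 mW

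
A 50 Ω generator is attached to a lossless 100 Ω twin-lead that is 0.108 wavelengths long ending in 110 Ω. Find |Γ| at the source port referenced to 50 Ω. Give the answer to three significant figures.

|Γ| ≈ 0.345

βl = 2π × 0.108 = 38.9°
tan(βl) = 0.806
Z_in = Z_0·(Z_L + jZ_0·tanβl)/(Z_0 + jZ_L·tanβl) = 102 − j9.48 Ω
Γ_s = (Z_in − Z_s)/(Z_in + Z_s) = (51.6 − j9.48)/(152 − j9.48), |Γ_s| = 0.345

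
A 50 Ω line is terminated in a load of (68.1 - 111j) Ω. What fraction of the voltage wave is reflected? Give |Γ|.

Γ = (Z_L − Z_0)/(Z_L + Z_0) = (18.1 − j111)/(118.1 − j111)
|Γ| = 112/162

|Γ| ≈ 0.694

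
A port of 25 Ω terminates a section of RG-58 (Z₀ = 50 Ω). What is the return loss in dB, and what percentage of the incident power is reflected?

RL ≈ 9.54 dB; 11.1% of incident power reflected

Γ = (25 − 50)/(25 + 50) = -0.333
RL = −20·log₁₀(0.333) = 9.54 dB
P_refl/P_inc = |Γ|² = 0.111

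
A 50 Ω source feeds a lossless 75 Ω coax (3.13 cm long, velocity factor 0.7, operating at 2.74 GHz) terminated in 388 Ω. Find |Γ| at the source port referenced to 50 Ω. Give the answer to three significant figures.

|Γ| ≈ 0.734

λ = v/f = 0.7·c / 2.74 GHz = 0.0766 m
βl = 2π·l/λ = 2π × 0.408 = 147°
tan(βl) = -0.649
Z_in = Z_0·(Z_L + jZ_0·tanβl)/(Z_0 + jZ_L·tanβl) = 44.9 + j102 Ω
Γ_s = (Z_in − Z_s)/(Z_in + Z_s) = (-5.06 + j102)/(94.9 + j102), |Γ_s| = 0.734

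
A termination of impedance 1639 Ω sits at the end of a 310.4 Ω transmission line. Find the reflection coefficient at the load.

Γ = 0.682

Γ = (Z_L − Z_0)/(Z_L + Z_0) = (1639 − 310.4)/(1639 + 310.4) = 1329/1949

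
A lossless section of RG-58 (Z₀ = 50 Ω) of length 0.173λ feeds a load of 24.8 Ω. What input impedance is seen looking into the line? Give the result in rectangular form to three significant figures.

βl = 2π × 0.173 = 62.3°
tan(βl) = tan(62.3°) = 1.9
Z_in = Z_0·(Z_L + jZ_0·tanβl)/(Z_0 + jZ_L·tanβl)
     = 50·(24.8 + j95.2)/(50 + j47.2)

Z_in ≈ 60.6 + j37.9 Ω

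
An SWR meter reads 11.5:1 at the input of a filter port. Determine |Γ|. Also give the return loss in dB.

|Γ| = (S − 1)/(S + 1) = (11.5 − 1)/(11.5 + 1) = 10.5/12.5
RL = −20·log₁₀|Γ| = −20·log₁₀(0.84)

|Γ| ≈ 0.84; return loss ≈ 1.51 dB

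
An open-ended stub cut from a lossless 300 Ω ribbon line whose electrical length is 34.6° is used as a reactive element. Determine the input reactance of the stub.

X_in ≈ -435 Ω (capacitive)

tan(βl) = 0.69
For an open-ended stub, Z_in = −jZ_0·cot(βl) = −jZ_0/tan(βl)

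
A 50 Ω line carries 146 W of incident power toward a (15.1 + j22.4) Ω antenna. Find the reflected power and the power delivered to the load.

P_reflected ≈ 53 W; P_delivered ≈ 93 W

|Γ| = |(-34.9 + j22.4)/(65.1 + j22.4)| = 0.602
|Γ|² = 0.363
P_refl = |Γ|²·P_inc = 53 W, P_del = (1 − |Γ|²)·P_inc = 93 W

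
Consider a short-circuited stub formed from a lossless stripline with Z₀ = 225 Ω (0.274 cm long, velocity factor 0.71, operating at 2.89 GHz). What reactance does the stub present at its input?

λ = v/f = 0.71·c / 2.89 GHz = 0.0737 m
βl = 2π·l/λ = 2π × 0.0372 = 13.4°
tan(βl) = 0.238
For a short-circuited stub, Z_in = jZ_0·tan(βl)

X_in ≈ 53.5 Ω (inductive)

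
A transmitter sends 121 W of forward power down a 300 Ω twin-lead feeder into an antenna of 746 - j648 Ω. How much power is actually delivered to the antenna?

P_delivered ≈ 71.5 W

|Γ| = |(446 − j648)/(1046 − j648)| = 0.639
|Γ|² = 0.409
P_refl = |Γ|²·P_inc = 49.5 W, P_del = (1 − |Γ|²)·P_inc = 71.5 W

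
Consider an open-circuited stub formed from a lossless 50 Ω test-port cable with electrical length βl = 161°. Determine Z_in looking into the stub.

Z_in ≈ +j145 Ω

tan(βl) = -0.344
For an open-circuited stub, Z_in = −jZ_0·cot(βl) = −jZ_0/tan(βl)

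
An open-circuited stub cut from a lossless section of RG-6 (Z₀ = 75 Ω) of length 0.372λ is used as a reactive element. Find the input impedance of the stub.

Z_in ≈ +j72.2 Ω

βl = 2π × 0.372 = 134°
tan(βl) = -1.04
For an open-circuited stub, Z_in = −jZ_0·cot(βl) = −jZ_0/tan(βl)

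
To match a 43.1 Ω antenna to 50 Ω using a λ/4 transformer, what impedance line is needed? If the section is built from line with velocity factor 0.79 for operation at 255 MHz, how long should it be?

Z_qwt = √(Z_0·R_L) = √(50 × 43.1) = √2155
λ = 0.79·c/f = 0.929 m, so l = λ/4 = 0.232 m

Z_qwt ≈ 46.4 Ω; length ≈ 23.2 cm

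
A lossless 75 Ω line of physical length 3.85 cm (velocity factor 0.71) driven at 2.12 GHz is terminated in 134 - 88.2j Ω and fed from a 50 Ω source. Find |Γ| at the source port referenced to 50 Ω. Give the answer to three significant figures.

λ = v/f = 0.71·c / 2.12 GHz = 0.1 m
βl = 2π·l/λ = 2π × 0.383 = 138°
tan(βl) = -0.902
Z_in = Z_0·(Z_L + jZ_0·tanβl)/(Z_0 + jZ_L·tanβl) = 93.4 + j86.7 Ω
Γ_s = (Z_in − Z_s)/(Z_in + Z_s) = (43.4 + j86.7)/(143 + j86.7), |Γ_s| = 0.578

|Γ| ≈ 0.578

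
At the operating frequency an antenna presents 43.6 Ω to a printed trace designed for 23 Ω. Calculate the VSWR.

VSWR ≈ 1.9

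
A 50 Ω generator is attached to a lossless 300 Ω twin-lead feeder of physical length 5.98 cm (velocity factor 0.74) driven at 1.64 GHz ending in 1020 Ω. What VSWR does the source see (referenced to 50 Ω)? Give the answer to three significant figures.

λ = v/f = 0.74·c / 1.64 GHz = 0.135 m
βl = 2π·l/λ = 2π × 0.442 = 159°
tan(βl) = -0.383
Z_in = Z_0·(Z_L + jZ_0·tanβl)/(Z_0 + jZ_L·tanβl) = 434 + j450 Ω
Γ_s = (Z_in − Z_s)/(Z_in + Z_s) = (384 + j450)/(484 + j450), |Γ_s| = 0.895
VSWR = (1 + |Γ_s|)/(1 − |Γ_s|)

VSWR ≈ 18.1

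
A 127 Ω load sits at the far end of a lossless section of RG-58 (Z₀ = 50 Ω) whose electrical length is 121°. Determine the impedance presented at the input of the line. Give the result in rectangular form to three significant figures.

tan(βl) = tan(121°) = -1.66
Z_in = Z_0·(Z_L + jZ_0·tanβl)/(Z_0 + jZ_L·tanβl)
     = 50·(127 − j83.2)/(50 − j211)

Z_in ≈ 25.4 + j24 Ω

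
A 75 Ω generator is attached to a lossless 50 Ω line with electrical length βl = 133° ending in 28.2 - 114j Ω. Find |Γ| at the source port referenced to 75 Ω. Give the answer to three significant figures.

|Γ| ≈ 0.805

tan(βl) = -1.07
Z_in = Z_0·(Z_L + jZ_0·tanβl)/(Z_0 + jZ_L·tanβl) = 24.7 + j106 Ω
Γ_s = (Z_in − Z_s)/(Z_in + Z_s) = (-50.3 + j106)/(99.7 + j106), |Γ_s| = 0.805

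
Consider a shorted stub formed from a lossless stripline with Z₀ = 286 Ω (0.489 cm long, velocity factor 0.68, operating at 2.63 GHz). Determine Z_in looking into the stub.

λ = v/f = 0.68·c / 2.63 GHz = 0.0776 m
βl = 2π·l/λ = 2π × 0.063 = 22.7°
tan(βl) = 0.418
For a shorted stub, Z_in = jZ_0·tan(βl)

Z_in ≈ +j120 Ω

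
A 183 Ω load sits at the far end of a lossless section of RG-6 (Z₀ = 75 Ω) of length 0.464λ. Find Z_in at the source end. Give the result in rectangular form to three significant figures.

βl = 2π × 0.464 = 167°
tan(βl) = tan(167°) = -0.23
Z_in = Z_0·(Z_L + jZ_0·tanβl)/(Z_0 + jZ_L·tanβl)
     = 75·(183 − j17.3)/(75 − j42.1)

Z_in ≈ 146 + j65 Ω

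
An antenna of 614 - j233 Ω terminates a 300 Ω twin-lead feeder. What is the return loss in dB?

RL ≈ 7.65 dB

Γ = (314 − j233)/(914 − j233), |Γ| = 0.415
RL = −20·log₁₀|Γ| = −20·log₁₀(0.415)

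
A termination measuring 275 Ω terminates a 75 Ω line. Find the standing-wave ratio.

VSWR ≈ 3.67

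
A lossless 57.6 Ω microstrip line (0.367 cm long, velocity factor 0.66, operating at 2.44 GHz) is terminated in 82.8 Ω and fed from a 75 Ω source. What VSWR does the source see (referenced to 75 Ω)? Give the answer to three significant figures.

VSWR ≈ 1.22

λ = v/f = 0.66·c / 2.44 GHz = 0.0811 m
βl = 2π·l/λ = 2π × 0.0452 = 16.3°
tan(βl) = 0.292
Z_in = Z_0·(Z_L + jZ_0·tanβl)/(Z_0 + jZ_L·tanβl) = 76.4 − j15.3 Ω
Γ_s = (Z_in − Z_s)/(Z_in + Z_s) = (1.4 − j15.3)/(151 − j15.3), |Γ_s| = 0.101
VSWR = (1 + |Γ_s|)/(1 − |Γ_s|)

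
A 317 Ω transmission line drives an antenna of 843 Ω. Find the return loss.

RL ≈ 6.87 dB

Γ = (843 − 317)/(843 + 317) = 0.453
RL = −20·log₁₀|Γ| = −20·log₁₀(0.453)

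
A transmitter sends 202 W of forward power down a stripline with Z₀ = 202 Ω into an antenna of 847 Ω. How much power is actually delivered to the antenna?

P_delivered ≈ 126 W

Γ = (847 − 202)/(847 + 202) = 0.615
|Γ|² = 0.378
P_refl = |Γ|²·P_inc = 76.4 W, P_del = (1 − |Γ|²)·P_inc = 126 W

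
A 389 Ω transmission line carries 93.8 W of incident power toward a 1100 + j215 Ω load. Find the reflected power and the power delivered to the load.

|Γ| = |(711 + j215)/(1489 + j215)| = 0.494
|Γ|² = 0.244
P_refl = |Γ|²·P_inc = 22.9 W, P_del = (1 − |Γ|²)·P_inc = 70.9 W

P_reflected ≈ 22.9 W; P_delivered ≈ 70.9 W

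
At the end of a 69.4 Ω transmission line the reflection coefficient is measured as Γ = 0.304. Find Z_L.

Z_L ≈ 130 Ω

Z_L = Z_0·(1 + Γ)/(1 − Γ) = 69.4·(1.3)/(0.696)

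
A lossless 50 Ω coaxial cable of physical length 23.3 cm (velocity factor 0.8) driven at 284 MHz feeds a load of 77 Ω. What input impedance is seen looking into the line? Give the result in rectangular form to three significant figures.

Z_in ≈ 33 + j4.66 Ω

λ = v/f = 0.8·c / 284 MHz = 0.845 m
βl = 2π·l/λ = 2π × 0.276 = 99.3°
tan(βl) = tan(99.3°) = -6.13
Z_in = Z_0·(Z_L + jZ_0·tanβl)/(Z_0 + jZ_L·tanβl)
     = 50·(77 − j307)/(50 − j472)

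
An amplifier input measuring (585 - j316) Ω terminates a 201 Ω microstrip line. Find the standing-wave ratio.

Γ = (Z_L − Z_0)/(Z_L + Z_0) = (384 − j316)/(786 − j316)
|Γ| = 497/847 = 0.587
VSWR = (1 + |Γ|)/(1 − |Γ|) = 1.59/0.413

VSWR ≈ 3.84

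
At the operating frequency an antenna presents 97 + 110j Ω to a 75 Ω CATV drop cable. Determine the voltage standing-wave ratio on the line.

Γ = (Z_L − Z_0)/(Z_L + Z_0) = (22 + j110)/(172 + j110)
|Γ| = 112/204 = 0.549
VSWR = (1 + |Γ|)/(1 − |Γ|) = 1.55/0.451

VSWR ≈ 3.44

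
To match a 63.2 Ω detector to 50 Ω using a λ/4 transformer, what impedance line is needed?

Z_qwt = √(Z_0·R_L) = √(50 × 63.2) = √3160

Z_qwt ≈ 56.2 Ω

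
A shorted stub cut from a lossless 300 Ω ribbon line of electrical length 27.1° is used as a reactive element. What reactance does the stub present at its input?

tan(βl) = 0.512
For a shorted stub, Z_in = jZ_0·tan(βl)

X_in ≈ 154 Ω (inductive)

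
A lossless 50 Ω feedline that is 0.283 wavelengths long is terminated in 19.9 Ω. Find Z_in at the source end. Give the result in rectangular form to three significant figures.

βl = 2π × 0.283 = 102°
tan(βl) = tan(102°) = -4.75
Z_in = Z_0·(Z_L + jZ_0·tanβl)/(Z_0 + jZ_L·tanβl)
     = 50·(19.9 − j238)/(50 − j94.6)

Z_in ≈ 103 − j43.7 Ω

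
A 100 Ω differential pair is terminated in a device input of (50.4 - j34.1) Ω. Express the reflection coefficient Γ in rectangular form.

Γ ≈ -0.265 − j0.287

Γ = (Z_L − Z_0)/(Z_L + Z_0) = (-49.6 − j34.1)/(150.4 − j34.1)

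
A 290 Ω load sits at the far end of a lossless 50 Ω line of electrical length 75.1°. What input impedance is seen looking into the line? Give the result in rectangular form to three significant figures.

tan(βl) = tan(75.1°) = 3.76
Z_in = Z_0·(Z_L + jZ_0·tanβl)/(Z_0 + jZ_L·tanβl)
     = 50·(290 + j188)/(50 + j1090)

Z_in ≈ 9.21 − j12.9 Ω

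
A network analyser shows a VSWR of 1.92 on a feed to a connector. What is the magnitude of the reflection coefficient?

|Γ| = (S − 1)/(S + 1) = (1.92 − 1)/(1.92 + 1) = 0.92/2.92

|Γ| ≈ 0.315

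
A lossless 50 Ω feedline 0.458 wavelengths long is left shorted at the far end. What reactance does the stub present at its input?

βl = 2π × 0.458 = 165°
tan(βl) = -0.27
For a shorted stub, Z_in = jZ_0·tan(βl)

X_in ≈ -13.5 Ω (capacitive)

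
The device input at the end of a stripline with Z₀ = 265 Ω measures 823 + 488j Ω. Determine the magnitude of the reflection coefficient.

Γ = (Z_L − Z_0)/(Z_L + Z_0) = (558 + j488)/(1088 + j488)
|Γ| = 741/1190

|Γ| ≈ 0.622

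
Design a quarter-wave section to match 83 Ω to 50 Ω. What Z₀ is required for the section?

Z_qwt = √(Z_0·R_L) = √(50 × 83) = √4150

Z_qwt ≈ 64.4 Ω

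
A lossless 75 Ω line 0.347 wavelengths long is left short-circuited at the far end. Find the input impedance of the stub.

Z_in ≈ −j107 Ω

βl = 2π × 0.347 = 125°
tan(βl) = -1.43
For a short-circuited stub, Z_in = jZ_0·tan(βl)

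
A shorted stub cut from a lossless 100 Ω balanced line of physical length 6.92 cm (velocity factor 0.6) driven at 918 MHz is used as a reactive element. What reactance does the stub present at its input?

λ = v/f = 0.6·c / 918 MHz = 0.196 m
βl = 2π·l/λ = 2π × 0.353 = 127°
tan(βl) = -1.32
For a shorted stub, Z_in = jZ_0·tan(βl)

X_in ≈ -132 Ω (capacitive)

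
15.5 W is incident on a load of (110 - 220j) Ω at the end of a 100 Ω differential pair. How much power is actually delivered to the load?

|Γ| = |(10 − j220)/(210 − j220)| = 0.724
|Γ|² = 0.524
P_refl = |Γ|²·P_inc = 8.13 W, P_del = (1 − |Γ|²)·P_inc = 7.37 W

P_delivered ≈ 7.37 W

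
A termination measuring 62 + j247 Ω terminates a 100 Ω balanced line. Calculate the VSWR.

Γ = (Z_L − Z_0)/(Z_L + Z_0) = (-38 + j247)/(162 + j247)
|Γ| = 250/295 = 0.846
VSWR = (1 + |Γ|)/(1 − |Γ|) = 1.85/0.154

VSWR ≈ 12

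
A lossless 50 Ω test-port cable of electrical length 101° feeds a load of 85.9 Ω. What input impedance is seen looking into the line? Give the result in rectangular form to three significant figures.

Z_in ≈ 29.8 + j6.34 Ω

tan(βl) = tan(101°) = -5.14
Z_in = Z_0·(Z_L + jZ_0·tanβl)/(Z_0 + jZ_L·tanβl)
     = 50·(85.9 − j257)/(50 − j442)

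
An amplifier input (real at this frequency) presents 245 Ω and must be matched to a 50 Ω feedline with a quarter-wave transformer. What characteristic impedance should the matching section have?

Z_qwt = √(Z_0·R_L) = √(50 × 245) = √12250

Z_qwt ≈ 111 Ω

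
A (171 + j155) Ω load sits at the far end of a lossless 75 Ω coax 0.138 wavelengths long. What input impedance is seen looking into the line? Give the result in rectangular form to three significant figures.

βl = 2π × 0.138 = 49.7°
tan(βl) = tan(49.7°) = 1.18
Z_in = Z_0·(Z_L + jZ_0·tanβl)/(Z_0 + jZ_L·tanβl)
     = 75·(171 + j243)/(-108 + j201)

Z_in ≈ 44 − j87.2 Ω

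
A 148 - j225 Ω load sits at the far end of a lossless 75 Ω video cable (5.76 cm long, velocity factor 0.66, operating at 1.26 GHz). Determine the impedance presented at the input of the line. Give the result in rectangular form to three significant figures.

Z_in ≈ 32.2 + j102 Ω

λ = v/f = 0.66·c / 1.26 GHz = 0.157 m
βl = 2π·l/λ = 2π × 0.367 = 132°
tan(βl) = tan(132°) = -1.11
Z_in = Z_0·(Z_L + jZ_0·tanβl)/(Z_0 + jZ_L·tanβl)
     = 75·(148 − j308)/(-175 − j165)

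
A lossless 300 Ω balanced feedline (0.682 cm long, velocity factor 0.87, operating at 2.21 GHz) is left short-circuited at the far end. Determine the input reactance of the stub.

X_in ≈ 114 Ω (inductive)

λ = v/f = 0.87·c / 2.21 GHz = 0.118 m
βl = 2π·l/λ = 2π × 0.0577 = 20.8°
tan(βl) = 0.38
For a short-circuited stub, Z_in = jZ_0·tan(βl)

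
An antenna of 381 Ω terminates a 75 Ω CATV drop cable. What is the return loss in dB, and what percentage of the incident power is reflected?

RL ≈ 3.46 dB; 45% of incident power reflected

Γ = (381 − 75)/(381 + 75) = 0.671
RL = −20·log₁₀(0.671) = 3.46 dB
P_refl/P_inc = |Γ|² = 0.45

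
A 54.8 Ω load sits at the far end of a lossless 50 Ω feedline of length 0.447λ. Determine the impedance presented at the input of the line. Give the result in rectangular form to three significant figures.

βl = 2π × 0.447 = 161°
tan(βl) = tan(161°) = -0.346
Z_in = Z_0·(Z_L + jZ_0·tanβl)/(Z_0 + jZ_L·tanβl)
     = 50·(54.8 − j17.3)/(50 − j19)

Z_in ≈ 53.6 + j3.04 Ω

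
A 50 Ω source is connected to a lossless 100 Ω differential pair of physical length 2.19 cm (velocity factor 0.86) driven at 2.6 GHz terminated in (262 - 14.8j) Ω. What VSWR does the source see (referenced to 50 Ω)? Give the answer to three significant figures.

VSWR ≈ 1.49

λ = v/f = 0.86·c / 2.6 GHz = 0.0992 m
βl = 2π·l/λ = 2π × 0.221 = 79.5°
tan(βl) = 5.37
Z_in = Z_0·(Z_L + jZ_0·tanβl)/(Z_0 + jZ_L·tanβl) = 38.9 − j13.7 Ω
Γ_s = (Z_in − Z_s)/(Z_in + Z_s) = (-11.1 − j13.7)/(88.9 − j13.7), |Γ_s| = 0.196
VSWR = (1 + |Γ_s|)/(1 − |Γ_s|)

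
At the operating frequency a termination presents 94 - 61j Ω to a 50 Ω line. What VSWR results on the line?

VSWR ≈ 2.85

Γ = (Z_L − Z_0)/(Z_L + Z_0) = (44 − j61)/(144 − j61)
|Γ| = 75.2/156 = 0.481
VSWR = (1 + |Γ|)/(1 − |Γ|) = 1.48/0.519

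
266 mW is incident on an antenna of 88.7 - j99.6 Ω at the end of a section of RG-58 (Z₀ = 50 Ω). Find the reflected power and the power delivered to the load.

P_reflected ≈ 104 mW; P_delivered ≈ 162 mW

|Γ| = |(38.7 − j99.6)/(138.7 − j99.6)| = 0.626
|Γ|² = 0.392
P_refl = |Γ|²·P_inc = 104 mW, P_del = (1 − |Γ|²)·P_inc = 162 mW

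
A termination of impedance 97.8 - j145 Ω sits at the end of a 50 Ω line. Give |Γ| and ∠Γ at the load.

Γ ≈ 0.737 ∠ -27.3°

Γ = (Z_L − Z_0)/(Z_L + Z_0) = (47.8 − j145)/(147.8 − j145)
|Γ| = 153/207 = 0.737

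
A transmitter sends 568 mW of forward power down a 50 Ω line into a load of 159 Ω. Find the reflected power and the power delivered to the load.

Γ = (159 − 50)/(159 + 50) = 0.522
|Γ|² = 0.272
P_refl = |Γ|²·P_inc = 154 mW, P_del = (1 − |Γ|²)·P_inc = 414 mW

P_reflected ≈ 154 mW; P_delivered ≈ 414 mW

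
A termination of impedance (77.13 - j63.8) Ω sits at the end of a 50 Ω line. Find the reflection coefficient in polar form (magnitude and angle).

Γ = (Z_L − Z_0)/(Z_L + Z_0) = (27.13 − j63.8)/(127.1 − j63.8)
|Γ| = 69.3/142 = 0.487

Γ ≈ 0.487 ∠ -40.3°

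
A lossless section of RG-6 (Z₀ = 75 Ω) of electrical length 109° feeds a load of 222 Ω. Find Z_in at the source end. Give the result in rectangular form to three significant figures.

Z_in ≈ 28 + j22.6 Ω

tan(βl) = tan(109°) = -2.9
Z_in = Z_0·(Z_L + jZ_0·tanβl)/(Z_0 + jZ_L·tanβl)
     = 75·(222 − j218)/(75 − j645)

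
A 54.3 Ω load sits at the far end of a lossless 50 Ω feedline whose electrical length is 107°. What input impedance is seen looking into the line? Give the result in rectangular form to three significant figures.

tan(βl) = tan(107°) = -3.27
Z_in = Z_0·(Z_L + jZ_0·tanβl)/(Z_0 + jZ_L·tanβl)
     = 50·(54.3 − j164)/(50 − j178)

Z_in ≈ 46.6 + j2.15 Ω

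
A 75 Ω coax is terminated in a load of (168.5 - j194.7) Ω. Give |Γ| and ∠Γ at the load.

Γ = (Z_L − Z_0)/(Z_L + Z_0) = (93.5 − j194.7)/(243.5 − j194.7)
|Γ| = 216/312 = 0.693

Γ ≈ 0.693 ∠ -25.7°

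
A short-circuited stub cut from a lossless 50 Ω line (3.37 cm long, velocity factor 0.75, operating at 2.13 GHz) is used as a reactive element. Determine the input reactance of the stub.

λ = v/f = 0.75·c / 2.13 GHz = 0.106 m
βl = 2π·l/λ = 2π × 0.319 = 115°
tan(βl) = -2.16
For a short-circuited stub, Z_in = jZ_0·tan(βl)

X_in ≈ -108 Ω (capacitive)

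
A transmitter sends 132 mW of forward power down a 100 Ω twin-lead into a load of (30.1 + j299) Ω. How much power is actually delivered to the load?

P_delivered ≈ 14.9 mW

|Γ| = |(-69.9 + j299)/(130.1 + j299)| = 0.942
|Γ|² = 0.887
P_refl = |Γ|²·P_inc = 117 mW, P_del = (1 − |Γ|²)·P_inc = 14.9 mW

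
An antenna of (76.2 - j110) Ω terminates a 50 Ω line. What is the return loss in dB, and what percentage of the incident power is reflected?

Γ = (26.2 − j110)/(126.2 − j110), |Γ| = 0.675
RL = −20·log₁₀(0.675) = 3.41 dB
P_refl/P_inc = |Γ|² = 0.456

RL ≈ 3.41 dB; 45.6% of incident power reflected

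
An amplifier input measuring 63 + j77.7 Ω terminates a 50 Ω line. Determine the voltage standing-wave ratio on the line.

Γ = (Z_L − Z_0)/(Z_L + Z_0) = (13 + j77.7)/(113 + j77.7)
|Γ| = 78.8/137 = 0.574
VSWR = (1 + |Γ|)/(1 − |Γ|) = 1.57/0.426

VSWR ≈ 3.7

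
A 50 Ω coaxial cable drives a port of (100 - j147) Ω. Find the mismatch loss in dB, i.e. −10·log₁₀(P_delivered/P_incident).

mismatch loss ≈ 3.43 dB

Γ = (50 − j147)/(150 − j147), |Γ| = 0.739
|Γ|² = 0.547, so P_del/P_inc = 1 − |Γ|² = 0.453
ML = −10·log₁₀(1 − |Γ|²)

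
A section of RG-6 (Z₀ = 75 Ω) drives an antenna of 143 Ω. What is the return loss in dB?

RL ≈ 10.1 dB

Γ = (143 − 75)/(143 + 75) = 0.312
RL = −20·log₁₀|Γ| = −20·log₁₀(0.312)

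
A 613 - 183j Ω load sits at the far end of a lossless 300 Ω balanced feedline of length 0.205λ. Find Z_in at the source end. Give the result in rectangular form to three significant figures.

Z_in ≈ 133 − j28.4 Ω

βl = 2π × 0.205 = 73.8°
tan(βl) = tan(73.8°) = 3.44
Z_in = Z_0·(Z_L + jZ_0·tanβl)/(Z_0 + jZ_L·tanβl)
     = 300·(613 + j850)/(930 + j2110)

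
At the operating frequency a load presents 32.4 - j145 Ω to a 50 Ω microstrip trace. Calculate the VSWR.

VSWR ≈ 15.1

Γ = (Z_L − Z_0)/(Z_L + Z_0) = (-17.6 − j145)/(82.4 − j145)
|Γ| = 146/167 = 0.876
VSWR = (1 + |Γ|)/(1 − |Γ|) = 1.88/0.124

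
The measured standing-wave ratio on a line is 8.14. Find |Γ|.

|Γ| = (S − 1)/(S + 1) = (8.14 − 1)/(8.14 + 1) = 7.14/9.14

|Γ| ≈ 0.781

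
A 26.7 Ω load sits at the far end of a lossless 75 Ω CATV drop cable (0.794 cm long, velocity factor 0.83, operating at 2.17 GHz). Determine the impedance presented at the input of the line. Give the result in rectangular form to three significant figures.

Z_in ≈ 31.6 + j29.6 Ω

λ = v/f = 0.83·c / 2.17 GHz = 0.115 m
βl = 2π·l/λ = 2π × 0.0692 = 24.9°
tan(βl) = tan(24.9°) = 0.464
Z_in = Z_0·(Z_L + jZ_0·tanβl)/(Z_0 + jZ_L·tanβl)
     = 75·(26.7 + j34.8)/(75 + j12.4)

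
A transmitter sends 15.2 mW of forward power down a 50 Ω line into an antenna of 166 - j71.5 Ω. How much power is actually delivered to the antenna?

P_delivered ≈ 9.75 mW

|Γ| = |(116 − j71.5)/(216 − j71.5)| = 0.599
|Γ|² = 0.359
P_refl = |Γ|²·P_inc = 5.45 mW, P_del = (1 − |Γ|²)·P_inc = 9.75 mW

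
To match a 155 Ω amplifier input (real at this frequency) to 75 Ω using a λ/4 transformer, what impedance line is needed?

Z_qwt = √(Z_0·R_L) = √(75 × 155) = √11620

Z_qwt ≈ 108 Ω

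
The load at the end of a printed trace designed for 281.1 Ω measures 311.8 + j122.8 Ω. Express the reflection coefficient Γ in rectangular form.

Γ = (Z_L − Z_0)/(Z_L + Z_0) = (30.7 + j122.8)/(592.9 + j122.8)

Γ ≈ 0.0908 + j0.188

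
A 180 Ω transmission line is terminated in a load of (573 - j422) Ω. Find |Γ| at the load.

|Γ| ≈ 0.668

Γ = (Z_L − Z_0)/(Z_L + Z_0) = (393 − j422)/(753 − j422)
|Γ| = 577/863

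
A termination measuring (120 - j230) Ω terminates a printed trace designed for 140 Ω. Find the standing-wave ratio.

Γ = (Z_L − Z_0)/(Z_L + Z_0) = (-20 − j230)/(260 − j230)
|Γ| = 231/347 = 0.665
VSWR = (1 + |Γ|)/(1 − |Γ|) = 1.67/0.335

VSWR ≈ 4.97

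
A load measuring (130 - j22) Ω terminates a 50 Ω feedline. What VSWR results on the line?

VSWR ≈ 2.69

Γ = (Z_L − Z_0)/(Z_L + Z_0) = (80 − j22)/(180 − j22)
|Γ| = 83/181 = 0.458
VSWR = (1 + |Γ|)/(1 − |Γ|) = 1.46/0.542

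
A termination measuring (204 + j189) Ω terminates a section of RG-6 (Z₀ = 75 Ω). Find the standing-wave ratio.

VSWR ≈ 5.23

Γ = (Z_L − Z_0)/(Z_L + Z_0) = (129 + j189)/(279 + j189)
|Γ| = 229/337 = 0.679
VSWR = (1 + |Γ|)/(1 − |Γ|) = 1.68/0.321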